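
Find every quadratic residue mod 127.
QRs mod 127: {1, 2, 4, 8, 9, 11, 13, 15, 16, 17, 18, 19, 21, 22, 25, 26, 30, 31, 32, 34, 35, 36, 37, 38, 41, 42, 44, 47, 49, 50, 52, 60, 61, 62, 64, 68, 69, 70, 71, 72, 73, 74, 76, 79, 81, 82, 84, 87, 88, 94, 98, 99, 100, 103, 104, 107, 113, 115, 117, 120, 121, 122, 124}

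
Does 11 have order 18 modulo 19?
11^{3} ≡ 1 (mod 19) and 3 < 18, so ord_19(11) = 3 ≠ 18 and 11 is not a primitive root.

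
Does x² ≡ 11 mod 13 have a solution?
By Euler's criterion: 11^{6} ≡ 12 mod 13. Since this equals -1 (≡ 12), 11 is not a QR.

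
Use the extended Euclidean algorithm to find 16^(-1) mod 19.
Extended GCD: 16(6) + 19(-5) = 1. So 16^(-1) ≡ 6 (mod 19). Verify: 16 × 6 = 96 ≡ 1 (mod 19)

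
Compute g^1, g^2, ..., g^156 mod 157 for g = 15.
15^1, 15^2, ..., 15^{156} mod 157: [15, 68, 78, 71, 123, 118, 43, 17, 98, 57, 70, 108, 50, 122, 103, 132, 96, 27, 91, 109, 65, 33, 24, 46, 62, 145, 134, 126, 6, 90, 94, 154, 112, 110, 80, 101, 102, 117, 28, 106, 20, 143, 104, 147, 7, 105, 5, 75, 26, 76, 41, 144, 119, 58, 85, 19, 128, 36, 69, 93, 139, 44, 32, 9, 135, 141, 74, 11, 8, 120, 73, 153, 97, 42, 2, 30, 136, 156, 142, 89, 79, 86, 34, 39, 114, 140, 59, 100, 87, 49, 107, 35, 54, 25, 61, 130, 66, 48, 92, 124, 133, 111, 95, 12, 23, 31, 151, 67, 63, 3, 45, 47, 77, 56, 55, 40, 129, 51, 137, 14, 53, 10, 150, 52, 152, 82, 131, 81, 116, 13, 38, 99, 72, 138, 29, 121, 88, 64, 18, 113, 125, 148, 22, 16, 83, 146, 149, 37, 84, 4, 60, 115, 155, 127, 21, 1]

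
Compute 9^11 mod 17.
By repeated squaring (mod 17): 9^{1}≡9, 9^{2}≡13, 9^{4}≡16, 9^{8}≡1. Then 9^{11} = 9^{8+2+1} ≡ 1 × 13 × 9 ≡ 15 (mod 17)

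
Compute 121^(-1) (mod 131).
Since 131 is prime, by Fermat 121^(-1) ≡ 121^{129} ≡ 13 (mod 131). Verify: 121 × 13 = 1573 ≡ 1 (mod 131)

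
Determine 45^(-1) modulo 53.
Since 53 is prime, by Fermat 45^(-1) ≡ 45^{51} ≡ 33 (mod 53). Verify: 45 × 33 = 1485 ≡ 1 (mod 53)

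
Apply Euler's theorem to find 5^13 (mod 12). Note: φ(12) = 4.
By Euler: 5^{4} ≡ 1 (mod 12) since gcd(5, 12) = 1. 13 = 3×4 + 1. So 5^{13} ≡ 5^{1} ≡ 5 (mod 12)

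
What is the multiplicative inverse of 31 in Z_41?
Since 41 is prime, by Fermat 31^(-1) ≡ 31^{39} ≡ 4 mod 41. Verify: 31 × 4 = 124 ≡ 1 mod 41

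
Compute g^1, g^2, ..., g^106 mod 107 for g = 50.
50^1, 50^2, ..., 50^{106} mod 107: [50, 39, 24, 23, 80, 41, 17, 101, 21, 87, 70, 76, 55, 75, 5, 36, 88, 13, 8, 79, 98, 85, 77, 105, 7, 29, 59, 61, 54, 25, 73, 12, 65, 40, 74, 62, 104, 64, 97, 35, 38, 81, 91, 56, 18, 44, 60, 4, 93, 49, 96, 92, 106, 57, 68, 83, 84, 27, 66, 90, 6, 86, 20, 37, 31, 52, 32, 102, 71, 19, 94, 99, 28, 9, 22, 30, 2, 100, 78, 48, 46, 53, 82, 34, 95, 42, 67, 33, 45, 3, 43, 10, 72, 69, 26, 16, 51, 89, 63, 47, 103, 14, 58, 11, 15, 1]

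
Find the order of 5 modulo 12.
Powers of 5 mod 12: 5^1≡5, 5^2≡1. ord_12(5) = 2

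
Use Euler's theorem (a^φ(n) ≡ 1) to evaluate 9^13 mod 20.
By Euler: 9^{8} ≡ 1 (mod 20) since gcd(9, 20) = 1. 13 = 1×8 + 5. So 9^{13} ≡ 9^{5} ≡ 9 (mod 20)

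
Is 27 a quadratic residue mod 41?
By Euler's criterion: 27^{20} ≡ 40 (mod 41). Since this equals -1 (≡ 40), 27 is not a QR.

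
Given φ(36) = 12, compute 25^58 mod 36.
By Euler: 25^{12} ≡ 1 mod 36 since gcd(25, 36) = 1. 58 = 4×12 + 10. So 25^{58} ≡ 25^{10} ≡ 25 mod 36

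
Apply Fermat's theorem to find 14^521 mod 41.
By Fermat: 14^{40} ≡ 1 mod 41. 521 ≡ 1 mod 40. So 14^{521} ≡ 14^{1} ≡ 14 mod 41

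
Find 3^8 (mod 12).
By repeated squaring (mod 12): 3^{1}≡3, 3^{2}≡9, 3^{4}≡9, 3^{8}≡9. So 3^{8} ≡ 9 (mod 12)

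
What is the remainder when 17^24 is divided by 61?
By repeated squaring (mod 61): 17^{1}≡17, 17^{2}≡45, 17^{4}≡12, 17^{8}≡22, 17^{16}≡57. Then 17^{24} = 17^{16+8} ≡ 57 × 22 ≡ 34 (mod 61)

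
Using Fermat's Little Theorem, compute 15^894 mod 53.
By Fermat: 15^{52} ≡ 1 mod 53. 894 ≡ 10 mod 52. So 15^{894} ≡ 15^{10} ≡ 28 mod 53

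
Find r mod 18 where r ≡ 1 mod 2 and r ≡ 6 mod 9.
M = 2 × 9 = 18. M₁ = 9, y₁ ≡ 1 mod 2. M₂ = 2, y₂ ≡ 5 mod 9. r = 1×9×1 + 6×2×5 ≡ 15 mod 18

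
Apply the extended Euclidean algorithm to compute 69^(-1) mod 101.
Extended GCD: 69(41) + 101(-28) = 1. So 69^(-1) ≡ 41 (mod 101). Verify: 69 × 41 = 2829 ≡ 1 (mod 101)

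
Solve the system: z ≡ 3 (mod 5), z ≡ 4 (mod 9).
M = 5 × 9 = 45. M₁ = 9, y₁ ≡ 4 (mod 5). M₂ = 5, y₂ ≡ 2 (mod 9). z = 3×9×4 + 4×5×2 ≡ 13 (mod 45)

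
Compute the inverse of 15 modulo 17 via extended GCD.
Extended GCD: 15(8) + 17(-7) = 1. So 15^(-1) ≡ 8 (mod 17). Verify: 15 × 8 = 120 ≡ 1 (mod 17)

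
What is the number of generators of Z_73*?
Number of primitive roots mod 73 = φ(p-1) = φ(72) = 24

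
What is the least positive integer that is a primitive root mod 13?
g = 2. Powers: [2, 4, 8, 3, 6, 12, 11, ...] generates all 12 non-zero residues.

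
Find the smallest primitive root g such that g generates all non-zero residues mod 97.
g = 5. For each prime q|96: 5^{48}≡96, 5^{32}≡35, none ≡ 1, so ord_97(5) = 96 and 5 is a primitive root.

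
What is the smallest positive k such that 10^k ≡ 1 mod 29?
Powers of 10 mod 29: 10^1≡10, 10^2≡13, 10^3≡14, 10^4≡24, 10^5≡8, 10^6≡22, 10^7≡17, 10^8≡25, 10^9≡18, 10^10≡6, 10^11≡2, 10^12≡20, 10^13≡26, 10^14≡28, 10^15≡19, 10^16≡16, 10^17≡15, 10^18≡5, 10^19≡21, 10^20≡7, 10^21≡12, 10^22≡4, 10^23≡11, 10^24≡23, 10^25≡27, 10^26≡9, 10^27≡3, 10^28≡1. Order = 28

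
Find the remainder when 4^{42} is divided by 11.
By Fermat: 4^{10} ≡ 1 mod 11. 42 = 4×10 + 2. So 4^{42} ≡ 4^{2} ≡ 5 mod 11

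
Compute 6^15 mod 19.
By repeated squaring (mod 19): 6^{1}≡6, 6^{2}≡17, 6^{4}≡4, 6^{8}≡16. Then 6^{15} = 6^{8+4+2+1} ≡ 16 × 4 × 17 × 6 ≡ 11 (mod 19)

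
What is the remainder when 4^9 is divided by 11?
By repeated squaring mod 11: 4^{1}≡4, 4^{2}≡5, 4^{4}≡3, 4^{8}≡9. Then 4^{9} = 4^{8+1} ≡ 9 × 4 ≡ 3 mod 11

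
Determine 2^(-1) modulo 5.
Since 5 is prime, by Fermat 2^(-1) ≡ 2^{3} ≡ 3 (mod 5). Verify: 2 × 3 = 6 ≡ 1 (mod 5)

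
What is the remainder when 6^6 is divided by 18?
By repeated squaring (mod 18): 6^{1}≡6, 6^{2}≡0, 6^{4}≡0. Then 6^{6} = 6^{4+2} ≡ 0 × 0 ≡ 0 (mod 18)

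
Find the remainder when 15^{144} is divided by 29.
By Fermat: 15^{28} ≡ 1 (mod 29). 144 = 5×28 + 4. So 15^{144} ≡ 15^{4} ≡ 20 (mod 29)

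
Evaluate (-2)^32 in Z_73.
By repeated squaring mod 73: (-2)^{1}≡71, (-2)^{2}≡4, (-2)^{4}≡16, (-2)^{8}≡37, (-2)^{16}≡55, (-2)^{32}≡32. So (-2)^{32} ≡ 32 mod 73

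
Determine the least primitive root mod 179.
g = 2. For each prime q|178: 2^{89}≡178, 2^{2}≡4, none ≡ 1, so ord_179(2) = 178 and 2 is a primitive root.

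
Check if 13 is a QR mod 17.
By Euler's criterion: 13^{8} ≡ 1 (mod 17). Since this equals 1, 13 is a QR.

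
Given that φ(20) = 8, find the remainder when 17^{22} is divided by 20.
By Euler: 17^{8} ≡ 1 (mod 20) since gcd(17, 20) = 1. 22 = 2×8 + 6. So 17^{22} ≡ 17^{6} ≡ 9 (mod 20)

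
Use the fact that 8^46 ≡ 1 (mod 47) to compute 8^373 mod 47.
By Fermat: 8^{46} ≡ 1 (mod 47). 373 ≡ 5 (mod 46). So 8^{373} ≡ 8^{5} ≡ 9 (mod 47)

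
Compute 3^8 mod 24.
By repeated squaring (mod 24): 3^{1}≡3, 3^{2}≡9, 3^{4}≡9, 3^{8}≡9. So 3^{8} ≡ 9 (mod 24)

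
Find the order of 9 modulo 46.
Powers of 9 mod 46: 9^1≡9, 9^2≡35, 9^3≡39, 9^4≡29, 9^5≡31, 9^6≡3, 9^7≡27, 9^8≡13, 9^9≡25, 9^10≡41, 9^11≡1. ord_46(9) = 11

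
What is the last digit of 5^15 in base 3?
Using Fermat: 5^{2} ≡ 1 mod 3. 15 ≡ 1 mod 2. So 5^{15} ≡ 5^{1} ≡ 2 mod 3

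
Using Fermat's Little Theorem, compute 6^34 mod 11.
By Fermat: 6^{10} ≡ 1 (mod 11). 34 = 3×10 + 4. So 6^{34} ≡ 6^{4} ≡ 9 (mod 11)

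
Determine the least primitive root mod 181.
g = 2. Powers: [2, 4, 8, 16, 32, 64, 128, 75, 150, 119, ...] generates all 180 non-zero residues.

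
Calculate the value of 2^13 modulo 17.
By repeated squaring mod 17: 2^{1}≡2, 2^{2}≡4, 2^{4}≡16, 2^{8}≡1. Then 2^{13} = 2^{8+4+1} ≡ 1 × 16 × 2 ≡ 15 mod 17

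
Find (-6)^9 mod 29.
By repeated squaring mod 29: (-6)^{1}≡23, (-6)^{2}≡7, (-6)^{4}≡20, (-6)^{8}≡23. Then (-6)^{9} = (-6)^{8+1} ≡ 23 × 23 ≡ 7 mod 29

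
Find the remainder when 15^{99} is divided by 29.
By Fermat: 15^{28} ≡ 1 (mod 29). 99 = 3×28 + 15. So 15^{99} ≡ 15^{15} ≡ 14 (mod 29)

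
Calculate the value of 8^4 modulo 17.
8^{4} = 4096 ≡ 16 (mod 17)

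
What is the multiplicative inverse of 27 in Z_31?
Since 31 is prime, by Fermat 27^(-1) ≡ 27^{29} ≡ 23 mod 31. Verify: 27 × 23 = 621 ≡ 1 mod 31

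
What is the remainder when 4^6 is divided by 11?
By repeated squaring mod 11: 4^{1}≡4, 4^{2}≡5, 4^{4}≡3. Then 4^{6} = 4^{4+2} ≡ 3 × 5 ≡ 4 mod 11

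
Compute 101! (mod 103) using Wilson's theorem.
(102)! = (101)! × (102) ≡ -1 (mod 103). So (101)! ≡ -1 × (102)^(-1) ≡ (-1)×(-1) = 1 (mod 103)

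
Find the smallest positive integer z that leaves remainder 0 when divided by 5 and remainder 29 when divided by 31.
M = 5 × 31 = 155. M₁ = 31, y₁ ≡ 1 (mod 5). M₂ = 5, y₂ ≡ 25 (mod 31). z = 0×31×1 + 29×5×25 ≡ 60 (mod 155)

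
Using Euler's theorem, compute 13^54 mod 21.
By Euler: 13^{12} ≡ 1 (mod 21) since gcd(13, 21) = 1. 54 = 4×12 + 6. So 13^{54} ≡ 13^{6} ≡ 1 (mod 21)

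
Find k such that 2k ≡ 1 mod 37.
Since 37 is prime, by Fermat 2^(-1) ≡ 2^{35} ≡ 19 mod 37. Verify: 2 × 19 = 38 ≡ 1 mod 37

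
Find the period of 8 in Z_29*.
Powers of 8 mod 29: 8^1≡8, 8^2≡6, 8^3≡19, 8^4≡7, 8^5≡27, 8^6≡13, 8^7≡17, 8^8≡20, 8^9≡15, 8^10≡4, 8^11≡3, 8^12≡24, 8^13≡18, 8^14≡28, 8^15≡21, 8^16≡23, 8^17≡10, 8^18≡22, 8^19≡2, 8^20≡16, 8^21≡12, 8^22≡9, 8^23≡14, 8^24≡25, 8^25≡26, 8^26≡5, 8^27≡11, 8^28≡1. Order = 28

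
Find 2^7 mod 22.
By repeated squaring mod 22: 2^{1}≡2, 2^{2}≡4, 2^{4}≡16. Then 2^{7} = 2^{4+2+1} ≡ 16 × 4 × 2 ≡ 18 mod 22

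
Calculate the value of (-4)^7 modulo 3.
Using Fermat: (-4)^{2} ≡ 1 (mod 3). 7 ≡ 1 (mod 2). So (-4)^{7} ≡ (-4)^{1} ≡ 2 (mod 3)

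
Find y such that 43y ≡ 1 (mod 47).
Since 47 is prime, by Fermat 43^(-1) ≡ 43^{45} ≡ 35 (mod 47). Verify: 43 × 35 = 1505 ≡ 1 (mod 47)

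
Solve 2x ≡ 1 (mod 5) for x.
Since 5 is prime, by Fermat 2^(-1) ≡ 2^{3} ≡ 3 (mod 5). Verify: 2 × 3 = 6 ≡ 1 (mod 5)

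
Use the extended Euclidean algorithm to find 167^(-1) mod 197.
Extended GCD: 167(-46) + 197(39) = 1. So 167^(-1) ≡ -46 ≡ 151 (mod 197). Verify: 167 × 151 = 25217 ≡ 1 (mod 197)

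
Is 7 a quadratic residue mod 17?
By Euler's criterion: 7^{8} ≡ 16 mod 17. Since this equals -1 (≡ 16), 7 is not a QR.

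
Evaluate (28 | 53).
(28/53) = 28^{26} mod 53 = 1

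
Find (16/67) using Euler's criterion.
(16/67) = 16^{33} mod 67 = 1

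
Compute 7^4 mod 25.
7^{4} = 2401 ≡ 1 mod 25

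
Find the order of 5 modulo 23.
Powers of 5 mod 23: 5^1≡5, 5^2≡2, 5^3≡10, 5^4≡4, 5^5≡20, 5^6≡8, 5^7≡17, 5^8≡16, 5^9≡11, 5^10≡9, 5^11≡22, 5^12≡18, 5^13≡21, 5^14≡13, 5^15≡19, 5^16≡3, 5^17≡15, 5^18≡6, 5^19≡7, 5^20≡12, 5^21≡14, 5^22≡1. ord_23(5) = 22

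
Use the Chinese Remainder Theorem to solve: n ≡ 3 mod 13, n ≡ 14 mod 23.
M = 13 × 23 = 299. M₁ = 23, y₁ ≡ 4 mod 13. M₂ = 13, y₂ ≡ 16 mod 23. n = 3×23×4 + 14×13×16 ≡ 198 mod 299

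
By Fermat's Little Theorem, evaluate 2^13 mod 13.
By Fermat: 2^{12} ≡ 1 mod 13. So 2^{13} = 2^{12} · 2^{1} ≡ 2^{1} ≡ 2 mod 13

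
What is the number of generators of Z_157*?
There are φ(157-1) = φ(156) = 48 primitive roots modulo 157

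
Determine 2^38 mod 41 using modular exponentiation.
By repeated squaring mod 41: 2^{1}≡2, 2^{2}≡4, 2^{4}≡16, 2^{8}≡10, 2^{16}≡18, 2^{32}≡37. Then 2^{38} = 2^{32+4+2} ≡ 37 × 16 × 4 ≡ 31 mod 41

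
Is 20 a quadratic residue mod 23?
By Euler's criterion: 20^{11} ≡ 22 (mod 23). Since this equals -1 (≡ 22), 20 is not a QR.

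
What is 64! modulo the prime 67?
(66)! = (64)! × (65) × (66) ≡ -1 mod 67. So (64)! ≡ -1 × [(66)(65)]^(-1) ≡ 33 mod 67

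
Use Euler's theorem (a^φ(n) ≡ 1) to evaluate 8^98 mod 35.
By Euler: 8^{24} ≡ 1 mod 35 since gcd(8, 35) = 1. 98 = 4×24 + 2. So 8^{98} ≡ 8^{2} ≡ 29 mod 35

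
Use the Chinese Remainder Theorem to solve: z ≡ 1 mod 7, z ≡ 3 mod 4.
M = 7 × 4 = 28. M₁ = 4, y₁ ≡ 2 mod 7. M₂ = 7, y₂ ≡ 3 mod 4. z = 1×4×2 + 3×7×3 ≡ 15 mod 28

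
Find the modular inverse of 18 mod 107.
Since 107 is prime, by Fermat 18^(-1) ≡ 18^{105} ≡ 6 mod 107. Verify: 18 × 6 = 108 ≡ 1 mod 107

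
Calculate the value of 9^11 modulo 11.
Using Fermat: 9^{10} ≡ 1 (mod 11). 11 ≡ 1 (mod 10). So 9^{11} ≡ 9^{1} ≡ 9 (mod 11)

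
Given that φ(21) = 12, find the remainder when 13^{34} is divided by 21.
By Euler: 13^{12} ≡ 1 (mod 21) since gcd(13, 21) = 1. 34 = 2×12 + 10. So 13^{34} ≡ 13^{10} ≡ 1 (mod 21)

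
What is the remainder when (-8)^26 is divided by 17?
Using Fermat: (-8)^{16} ≡ 1 (mod 17). 26 ≡ 10 (mod 16). So (-8)^{26} ≡ (-8)^{10} ≡ 13 (mod 17)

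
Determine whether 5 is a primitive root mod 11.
5^{5} ≡ 1 (mod 11) and 5 < 10, so ord_11(5) = 5 ≠ 10 and 5 is not a primitive root.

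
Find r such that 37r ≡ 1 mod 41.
Since 41 is prime, by Fermat 37^(-1) ≡ 37^{39} ≡ 10 mod 41. Verify: 37 × 10 = 370 ≡ 1 mod 41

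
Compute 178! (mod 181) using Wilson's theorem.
(180)! = (178)! × (179) × (180) ≡ -1 (mod 181). So (178)! ≡ -1 × [(180)(179)]^(-1) ≡ 90 (mod 181)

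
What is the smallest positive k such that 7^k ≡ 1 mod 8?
Powers of 7 mod 8: 7^1≡7, 7^2≡1. ord_8(7) = 2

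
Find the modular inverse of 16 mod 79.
Since 79 is prime, by Fermat 16^(-1) ≡ 16^{77} ≡ 5 (mod 79). Verify: 16 × 5 = 80 ≡ 1 (mod 79)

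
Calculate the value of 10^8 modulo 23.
By repeated squaring (mod 23): 10^{1}≡10, 10^{2}≡8, 10^{4}≡18, 10^{8}≡2. So 10^{8} ≡ 2 (mod 23)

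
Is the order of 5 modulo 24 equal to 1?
Powers of 5 mod 24: 5^1≡5, 5^2≡1. 5^1≡5≢1, so ord ≠ 1. No, the actual order is 2.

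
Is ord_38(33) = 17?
Powers of 33 mod 38: 33^1≡33, 33^2≡25, 33^3≡27, 33^4≡17, 33^5≡29, 33^6≡7, 33^7≡3, 33^8≡23, 33^9≡37, 33^10≡5, 33^11≡13, 33^12≡11, 33^13≡21, 33^14≡9, 33^15≡31, 33^16≡35, 33^17≡15, 33^18≡1. 33^17≡15≢1, so ord ≠ 17. No, the actual order is 18.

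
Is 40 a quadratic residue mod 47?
By Euler's criterion: 40^{23} ≡ 46 mod 47. Since this equals -1 (≡ 46), 40 is not a QR.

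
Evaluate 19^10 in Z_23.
By repeated squaring (mod 23): 19^{1}≡19, 19^{2}≡16, 19^{4}≡3, 19^{8}≡9. Then 19^{10} = 19^{8+2} ≡ 9 × 16 ≡ 6 (mod 23)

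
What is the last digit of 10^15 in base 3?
Using Fermat: 10^{2} ≡ 1 (mod 3). 15 ≡ 1 (mod 2). So 10^{15} ≡ 10^{1} ≡ 1 (mod 3)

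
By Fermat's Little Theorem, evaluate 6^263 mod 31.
By Fermat: 6^{30} ≡ 1 mod 31. 263 ≡ 23 mod 30. So 6^{263} ≡ 6^{23} ≡ 26 mod 31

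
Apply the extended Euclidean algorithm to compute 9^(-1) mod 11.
Extended GCD: 9(5) + 11(-4) = 1. So 9^(-1) ≡ 5 mod 11. Verify: 9 × 5 = 45 ≡ 1 mod 11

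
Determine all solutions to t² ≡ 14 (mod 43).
The square roots of 14 mod 43 are 10 and 33. Verify: 10² = 100 ≡ 14 (mod 43)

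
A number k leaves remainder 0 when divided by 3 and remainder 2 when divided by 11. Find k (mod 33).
M = 3 × 11 = 33. M₁ = 11, y₁ ≡ 2 (mod 3). M₂ = 3, y₂ ≡ 4 (mod 11). k = 0×11×2 + 2×3×4 ≡ 24 (mod 33)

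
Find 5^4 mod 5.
5^{4} = 625 ≡ 0 mod 5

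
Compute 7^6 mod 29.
By repeated squaring mod 29: 7^{1}≡7, 7^{2}≡20, 7^{4}≡23. Then 7^{6} = 7^{4+2} ≡ 23 × 20 ≡ 25 mod 29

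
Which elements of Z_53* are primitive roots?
There are φ(52) = 24 primitive roots mod 53: {2, 3, 5, 8, 12, 14, 18, 19, 20, 21, 22, 26, 27, 31, 32, 33, 34, 35, 39, 41, 45, 48, 50, 51}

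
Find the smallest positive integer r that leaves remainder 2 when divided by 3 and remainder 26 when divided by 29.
M = 3 × 29 = 87. M₁ = 29, y₁ ≡ 2 (mod 3). M₂ = 3, y₂ ≡ 10 (mod 29). r = 2×29×2 + 26×3×10 ≡ 26 (mod 87)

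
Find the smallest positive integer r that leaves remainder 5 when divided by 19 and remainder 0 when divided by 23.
M = 19 × 23 = 437. M₁ = 23, y₁ ≡ 5 mod 19. M₂ = 19, y₂ ≡ 17 mod 23. r = 5×23×5 + 0×19×17 ≡ 138 mod 437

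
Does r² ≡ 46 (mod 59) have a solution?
By Euler's criterion: 46^{29} ≡ 1 (mod 59). Since this equals 1, 46 is a QR.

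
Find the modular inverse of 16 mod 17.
Since 17 is prime, by Fermat 16^(-1) ≡ 16^{15} ≡ 16 (mod 17). Verify: 16 × 16 = 256 ≡ 1 (mod 17)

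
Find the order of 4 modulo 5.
Powers of 4 mod 5: 4^1≡4, 4^2≡1. Order = 2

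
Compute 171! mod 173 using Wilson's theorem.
(172)! = (171)! × (172) ≡ -1 mod 173. So (171)! ≡ -1 × (172)^(-1) ≡ (-1)×(-1) = 1 mod 173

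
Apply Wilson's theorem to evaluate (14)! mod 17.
(16)! = (14)! × (15) × (16) ≡ -1 mod 17. So (14)! ≡ -1 × [(16)(15)]^(-1) ≡ 8 mod 17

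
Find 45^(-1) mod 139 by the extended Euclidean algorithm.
Extended GCD: 45(34) + 139(-11) = 1. So 45^(-1) ≡ 34 mod 139. Verify: 45 × 34 = 1530 ≡ 1 mod 139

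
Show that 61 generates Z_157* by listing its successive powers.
61^1, 61^2, ..., 61^{156} mod 157: [61, 110, 116, 11, 43, 111, 20, 121, 2, 122, 63, 75, 22, 86, 65, 40, 85, 4, 87, 126, 150, 44, 15, 130, 80, 13, 8, 17, 95, 143, 88, 30, 103, 3, 26, 16, 34, 33, 129, 19, 60, 49, 6, 52, 32, 68, 66, 101, 38, 120, 98, 12, 104, 64, 136, 132, 45, 76, 83, 39, 24, 51, 128, 115, 107, 90, 152, 9, 78, 48, 102, 99, 73, 57, 23, 147, 18, 156, 96, 47, 41, 146, 114, 46, 137, 36, 155, 35, 94, 82, 135, 71, 92, 117, 72, 153, 70, 31, 7, 113, 142, 27, 77, 144, 149, 140, 62, 14, 69, 127, 54, 154, 131, 141, 123, 124, 28, 138, 97, 108, 151, 105, 125, 89, 91, 56, 119, 37, 59, 145, 53, 93, 21, 25, 112, 81, 74, 118, 133, 106, 29, 42, 50, 67, 5, 148, 79, 109, 55, 58, 84, 100, 134, 10, 139, 1]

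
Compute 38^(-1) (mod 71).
Since 71 is prime, by Fermat 38^(-1) ≡ 38^{69} ≡ 43 (mod 71). Verify: 38 × 43 = 1634 ≡ 1 (mod 71)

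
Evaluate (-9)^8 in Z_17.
By repeated squaring mod 17: (-9)^{1}≡8, (-9)^{2}≡13, (-9)^{4}≡16, (-9)^{8}≡1. So (-9)^{8} ≡ 1 mod 17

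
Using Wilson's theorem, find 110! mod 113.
(112)! = (110)! × (111) × (112) ≡ -1 mod 113. So (110)! ≡ -1 × [(112)(111)]^(-1) ≡ 56 mod 113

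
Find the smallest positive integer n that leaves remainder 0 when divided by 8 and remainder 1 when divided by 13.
M = 8 × 13 = 104. M₁ = 13, y₁ ≡ 5 mod 8. M₂ = 8, y₂ ≡ 5 mod 13. n = 0×13×5 + 1×8×5 ≡ 40 mod 104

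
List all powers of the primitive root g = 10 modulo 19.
10^1, 10^2, ..., 10^{18} mod 19: [10, 5, 12, 6, 3, 11, 15, 17, 18, 9, 14, 7, 13, 16, 8, 4, 2, 1]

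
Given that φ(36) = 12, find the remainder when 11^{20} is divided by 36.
By Euler: 11^{12} ≡ 1 mod 36 since gcd(11, 36) = 1. 20 = 1×12 + 8. So 11^{20} ≡ 11^{8} ≡ 13 mod 36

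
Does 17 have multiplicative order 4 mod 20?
Powers of 17 mod 20: 17^1≡17, 17^2≡9, 17^3≡13, 17^4≡1. First k with 17^k≡1 is k=4. Yes, ord_20(17) = 4.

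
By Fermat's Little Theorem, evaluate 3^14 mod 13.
By Fermat: 3^{12} ≡ 1 mod 13. So 3^{14} = 3^{12} · 3^{2} ≡ 3^{2} ≡ 9 mod 13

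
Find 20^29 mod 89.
By repeated squaring mod 89: 20^{1}≡20, 20^{2}≡44, 20^{4}≡67, 20^{8}≡39, 20^{16}≡8. Then 20^{29} = 20^{16+8+4+1} ≡ 8 × 39 × 67 × 20 ≡ 47 mod 89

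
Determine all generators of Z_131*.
There are φ(130) = 48 primitive roots mod 131: {2, 6, 8, 10, 14, 17, 22, 23, 26, 29, 30, 31, 37, 40, 50, 54, 56, 57, 66, 67, 72, 76, 82, 83, 85, 87, 88, 90, 93, 95, 96, 97, 98, 103, 104, 106, 110, 111, 115, 116, 118, 119, 120, 122, 124, 126, 127, 128}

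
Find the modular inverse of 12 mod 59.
Since 59 is prime, by Fermat 12^(-1) ≡ 12^{57} ≡ 5 mod 59. Verify: 12 × 5 = 60 ≡ 1 mod 59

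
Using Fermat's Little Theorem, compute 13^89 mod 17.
By Fermat: 13^{16} ≡ 1 mod 17. 89 = 5×16 + 9. So 13^{89} ≡ 13^{9} ≡ 13 mod 17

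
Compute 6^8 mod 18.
By repeated squaring (mod 18): 6^{1}≡6, 6^{2}≡0, 6^{4}≡0, 6^{8}≡0. So 6^{8} ≡ 0 (mod 18)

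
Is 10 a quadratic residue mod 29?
By Euler's criterion: 10^{14} ≡ 28 mod 29. Since this equals -1 (≡ 28), 10 is not a QR.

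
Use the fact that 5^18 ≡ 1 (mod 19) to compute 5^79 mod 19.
By Fermat: 5^{18} ≡ 1 (mod 19). 79 = 4×18 + 7. So 5^{79} ≡ 5^{7} ≡ 16 (mod 19)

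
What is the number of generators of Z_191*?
Number of primitive roots mod 191 = φ(p-1) = φ(190) = 72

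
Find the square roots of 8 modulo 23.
The square roots of 8 mod 23 are 13 and 10. Verify: 13² = 169 ≡ 8 (mod 23)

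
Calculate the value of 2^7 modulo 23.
By repeated squaring (mod 23): 2^{1}≡2, 2^{2}≡4, 2^{4}≡16. Then 2^{7} = 2^{4+2+1} ≡ 16 × 4 × 2 ≡ 13 (mod 23)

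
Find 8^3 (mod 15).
8^{3} = 512 ≡ 2 (mod 15)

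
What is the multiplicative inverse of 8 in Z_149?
Since 149 is prime, by Fermat 8^(-1) ≡ 8^{147} ≡ 56 (mod 149). Verify: 8 × 56 = 448 ≡ 1 (mod 149)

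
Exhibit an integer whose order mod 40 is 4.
23 has order 4 mod 40 since 23^{4} ≡ 1 (mod 40) and no smaller power works.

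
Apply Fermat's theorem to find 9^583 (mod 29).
By Fermat: 9^{28} ≡ 1 (mod 29). 583 ≡ 23 (mod 28). So 9^{583} ≡ 9^{23} ≡ 6 (mod 29)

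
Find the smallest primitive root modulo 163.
g = 2. For each prime q|162: 2^{81}≡162, 2^{54}≡104, none ≡ 1, so ord_163(2) = 162 and 2 is a primitive root.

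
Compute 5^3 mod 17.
5^{3} = 125 ≡ 6 mod 17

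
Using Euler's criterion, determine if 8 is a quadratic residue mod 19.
By Euler's criterion: 8^{9} ≡ 18 (mod 19). Since this equals -1 (≡ 18), 8 is not a QR.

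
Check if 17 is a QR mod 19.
By Euler's criterion: 17^{9} ≡ 1 (mod 19). Since this equals 1, 17 is a QR.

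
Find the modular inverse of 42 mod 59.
Since 59 is prime, by Fermat 42^(-1) ≡ 42^{57} ≡ 52 (mod 59). Verify: 42 × 52 = 2184 ≡ 1 (mod 59)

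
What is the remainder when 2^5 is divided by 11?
By repeated squaring mod 11: 2^{1}≡2, 2^{2}≡4, 2^{4}≡5. Then 2^{5} = 2^{4+1} ≡ 5 × 2 ≡ 10 mod 11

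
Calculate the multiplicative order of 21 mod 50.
Powers of 21 mod 50: 21^1≡21, 21^2≡41, 21^3≡11, 21^4≡31, 21^5≡1. Order = 5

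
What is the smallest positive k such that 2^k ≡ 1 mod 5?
Powers of 2 mod 5: 2^1≡2, 2^2≡4, 2^3≡3, 2^4≡1. Order = 4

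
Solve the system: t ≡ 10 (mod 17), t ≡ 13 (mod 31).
M = 17 × 31 = 527. M₁ = 31, y₁ ≡ 11 (mod 17). M₂ = 17, y₂ ≡ 11 (mod 31). t = 10×31×11 + 13×17×11 ≡ 44 (mod 527)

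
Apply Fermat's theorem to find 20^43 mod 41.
By Fermat: 20^{40} ≡ 1 mod 41. So 20^{43} = 20^{40} · 20^{3} ≡ 20^{3} ≡ 5 mod 41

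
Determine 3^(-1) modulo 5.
Since 5 is prime, by Fermat 3^(-1) ≡ 3^{3} ≡ 2 (mod 5). Verify: 3 × 2 = 6 ≡ 1 (mod 5)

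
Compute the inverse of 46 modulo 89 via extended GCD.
Extended GCD: 46(-29) + 89(15) = 1. So 46^(-1) ≡ -29 ≡ 60 (mod 89). Verify: 46 × 60 = 2760 ≡ 1 (mod 89)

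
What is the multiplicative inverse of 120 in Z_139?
Since 139 is prime, by Fermat 120^(-1) ≡ 120^{137} ≡ 117 (mod 139). Verify: 120 × 117 = 14040 ≡ 1 (mod 139)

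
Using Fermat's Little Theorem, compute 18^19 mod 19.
By Fermat: 18^{18} ≡ 1 mod 19. So 18^{19} = 18^{18} · 18^{1} ≡ 18^{1} ≡ 18 mod 19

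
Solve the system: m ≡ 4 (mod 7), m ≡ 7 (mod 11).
M = 7 × 11 = 77. M₁ = 11, y₁ ≡ 2 (mod 7). M₂ = 7, y₂ ≡ 8 (mod 11). m = 4×11×2 + 7×7×8 ≡ 18 (mod 77)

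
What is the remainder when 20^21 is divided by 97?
By repeated squaring (mod 97): 20^{1}≡20, 20^{2}≡12, 20^{4}≡47, 20^{8}≡75, 20^{16}≡96. Then 20^{21} = 20^{16+4+1} ≡ 96 × 47 × 20 ≡ 30 (mod 97)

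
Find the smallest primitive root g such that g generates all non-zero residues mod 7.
g = 3. Powers: [3, 2, 6, 4, 5, 1] generates all 6 non-zero residues.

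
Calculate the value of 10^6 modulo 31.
By repeated squaring (mod 31): 10^{1}≡10, 10^{2}≡7, 10^{4}≡18. Then 10^{6} = 10^{4+2} ≡ 18 × 7 ≡ 2 (mod 31)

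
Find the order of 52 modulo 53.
Powers of 52 mod 53: 52^1≡52, 52^2≡1. ord_53(52) = 2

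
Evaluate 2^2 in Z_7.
2^{2} = 4 ≡ 4 mod 7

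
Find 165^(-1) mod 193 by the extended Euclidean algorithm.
Extended GCD: 165(62) + 193(-53) = 1. So 165^(-1) ≡ 62 mod 193. Verify: 165 × 62 = 10230 ≡ 1 mod 193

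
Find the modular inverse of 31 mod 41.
Since 41 is prime, by Fermat 31^(-1) ≡ 31^{39} ≡ 4 mod 41. Verify: 31 × 4 = 124 ≡ 1 mod 41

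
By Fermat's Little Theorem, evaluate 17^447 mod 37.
By Fermat: 17^{36} ≡ 1 (mod 37). 447 ≡ 15 (mod 36). So 17^{447} ≡ 17^{15} ≡ 14 (mod 37)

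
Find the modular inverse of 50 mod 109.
Since 109 is prime, by Fermat 50^(-1) ≡ 50^{107} ≡ 24 (mod 109). Verify: 50 × 24 = 1200 ≡ 1 (mod 109)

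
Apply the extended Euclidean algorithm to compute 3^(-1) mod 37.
Extended GCD: 3(-12) + 37(1) = 1. So 3^(-1) ≡ -12 ≡ 25 mod 37. Verify: 3 × 25 = 75 ≡ 1 mod 37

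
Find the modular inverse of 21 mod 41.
Since 41 is prime, by Fermat 21^(-1) ≡ 21^{39} ≡ 2 mod 41. Verify: 21 × 2 = 42 ≡ 1 mod 41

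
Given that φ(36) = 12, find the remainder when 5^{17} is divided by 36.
By Euler: 5^{12} ≡ 1 (mod 36) since gcd(5, 36) = 1. 17 = 1×12 + 5. So 5^{17} ≡ 5^{5} ≡ 29 (mod 36)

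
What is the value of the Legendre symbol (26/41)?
(26/41) = 26^{20} mod 41 = -1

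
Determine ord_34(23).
Powers of 23 mod 34: 23^1≡23, 23^2≡19, 23^3≡29, 23^4≡21, 23^5≡7, 23^6≡25, 23^7≡31, 23^8≡33, 23^9≡11, 23^10≡15, 23^11≡5, 23^12≡13, 23^13≡27, 23^14≡9, 23^15≡3, 23^16≡1. So the order of 23 is 16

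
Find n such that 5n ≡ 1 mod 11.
Since 11 is prime, by Fermat 5^(-1) ≡ 5^{9} ≡ 9 mod 11. Verify: 5 × 9 = 45 ≡ 1 mod 11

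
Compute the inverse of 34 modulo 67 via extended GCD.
Extended GCD: 34(2) + 67(-1) = 1. So 34^(-1) ≡ 2 mod 67. Verify: 34 × 2 = 68 ≡ 1 mod 67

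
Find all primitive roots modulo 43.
There are φ(42) = 12 primitive roots mod 43: {3, 5, 12, 18, 19, 20, 26, 28, 29, 30, 33, 34}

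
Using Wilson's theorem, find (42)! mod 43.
By Wilson's theorem, (42)! ≡ -1 ≡ 42 mod 43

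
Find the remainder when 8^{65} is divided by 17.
By Fermat: 8^{16} ≡ 1 (mod 17). 65 = 4×16 + 1. So 8^{65} ≡ 8^{1} ≡ 8 (mod 17)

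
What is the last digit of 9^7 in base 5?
Using Fermat: 9^{4} ≡ 1 mod 5. 7 ≡ 3 mod 4. So 9^{7} ≡ 9^{3} ≡ 4 mod 5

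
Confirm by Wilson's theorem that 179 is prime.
(178)! mod 179 = 178. Since this equals -1 (mod 179), Wilson confirms 179 is prime.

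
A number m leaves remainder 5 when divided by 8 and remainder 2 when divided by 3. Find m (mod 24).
M = 8 × 3 = 24. M₁ = 3, y₁ ≡ 3 (mod 8). M₂ = 8, y₂ ≡ 2 (mod 3). m = 5×3×3 + 2×8×2 ≡ 5 (mod 24)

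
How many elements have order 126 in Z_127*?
Number of primitive roots mod 127 = φ(p-1) = φ(126) = 36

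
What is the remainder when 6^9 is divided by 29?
By repeated squaring (mod 29): 6^{1}≡6, 6^{2}≡7, 6^{4}≡20, 6^{8}≡23. Then 6^{9} = 6^{8+1} ≡ 23 × 6 ≡ 22 (mod 29)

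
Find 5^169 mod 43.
Using Fermat: 5^{42} ≡ 1 mod 43. 169 ≡ 1 mod 42. So 5^{169} ≡ 5^{1} ≡ 5 mod 43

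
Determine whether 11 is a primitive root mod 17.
ord_17(11) divides 16. For each prime q|16: 11^{8}≡16, none ≡ 1. So 11 has order 16 and is a primitive root mod 17.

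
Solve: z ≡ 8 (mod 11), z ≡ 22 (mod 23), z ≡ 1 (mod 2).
M = 11 × 23 × 2 = 506. M₁ = 46, y₁ ≡ 6 (mod 11). M₂ = 22, y₂ ≡ 22 (mod 23). M₃ = 253, y₃ ≡ 1 (mod 2). z = 8×46×6 + 22×22×22 + 1×253×1 ≡ 459 (mod 506)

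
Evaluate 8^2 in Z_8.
8^{2} = 64 ≡ 0 (mod 8)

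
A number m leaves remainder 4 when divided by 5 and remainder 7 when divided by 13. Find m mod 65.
M = 5 × 13 = 65. M₁ = 13, y₁ ≡ 2 mod 5. M₂ = 5, y₂ ≡ 8 mod 13. m = 4×13×2 + 7×5×8 ≡ 59 mod 65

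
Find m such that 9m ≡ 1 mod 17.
Since 17 is prime, by Fermat 9^(-1) ≡ 9^{15} ≡ 2 mod 17. Verify: 9 × 2 = 18 ≡ 1 mod 17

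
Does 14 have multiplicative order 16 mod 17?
Powers of 14 mod 17: 14^1≡14, 14^2≡9, 14^3≡7, 14^4≡13, 14^5≡12, 14^6≡15, 14^7≡6, 14^8≡16, 14^9≡3, 14^10≡8, 14^11≡10, 14^12≡4, 14^13≡5, 14^14≡2, 14^15≡11, 14^16≡1. First k with 14^k≡1 is k=16. Yes, ord_17(14) = 16.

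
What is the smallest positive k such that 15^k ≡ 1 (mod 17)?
Powers of 15 mod 17: 15^1≡15, 15^2≡4, 15^3≡9, 15^4≡16, 15^5≡2, 15^6≡13, 15^7≡8, 15^8≡1. So the order of 15 is 8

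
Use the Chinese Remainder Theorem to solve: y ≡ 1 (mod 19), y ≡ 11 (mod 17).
M = 19 × 17 = 323. M₁ = 17, y₁ ≡ 9 (mod 19). M₂ = 19, y₂ ≡ 9 (mod 17). y = 1×17×9 + 11×19×9 ≡ 96 (mod 323)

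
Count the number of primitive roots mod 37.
There are φ(37-1) = φ(36) = 12 primitive roots modulo 37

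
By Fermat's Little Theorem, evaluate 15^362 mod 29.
By Fermat: 15^{28} ≡ 1 mod 29. 362 ≡ 26 mod 28. So 15^{362} ≡ 15^{26} ≡ 4 mod 29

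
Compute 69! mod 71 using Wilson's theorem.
(70)! = (69)! × (70) ≡ -1 mod 71. So (69)! ≡ -1 × (70)^(-1) ≡ (-1)×(-1) = 1 mod 71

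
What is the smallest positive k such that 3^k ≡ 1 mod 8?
Powers of 3 mod 8: 3^1≡3, 3^2≡1. ord_8(3) = 2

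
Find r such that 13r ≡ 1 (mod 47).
Since 47 is prime, by Fermat 13^(-1) ≡ 13^{45} ≡ 29 (mod 47). Verify: 13 × 29 = 377 ≡ 1 (mod 47)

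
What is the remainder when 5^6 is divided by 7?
Using Fermat: 5^{6} ≡ 1 mod 7. 6 ≡ 0 mod 6. So 5^{6} ≡ 5^{0} ≡ 1 mod 7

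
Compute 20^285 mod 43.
Using Fermat: 20^{42} ≡ 1 mod 43. 285 ≡ 33 mod 42. So 20^{285} ≡ 20^{33} ≡ 27 mod 43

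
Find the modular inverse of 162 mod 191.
Since 191 is prime, by Fermat 162^(-1) ≡ 162^{189} ≡ 79 (mod 191). Verify: 162 × 79 = 12798 ≡ 1 (mod 191)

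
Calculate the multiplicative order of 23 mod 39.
Powers of 23 mod 39: 23^1≡23, 23^2≡22, 23^3≡38, 23^4≡16, 23^5≡17, 23^6≡1. Order = 6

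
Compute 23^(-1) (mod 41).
Since 41 is prime, by Fermat 23^(-1) ≡ 23^{39} ≡ 25 (mod 41). Verify: 23 × 25 = 575 ≡ 1 (mod 41)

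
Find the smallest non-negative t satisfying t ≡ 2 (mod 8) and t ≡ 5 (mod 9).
M = 8 × 9 = 72. M₁ = 9, y₁ ≡ 1 (mod 8). M₂ = 8, y₂ ≡ 8 (mod 9). t = 2×9×1 + 5×8×8 ≡ 50 (mod 72)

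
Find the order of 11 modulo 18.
Powers of 11 mod 18: 11^1≡11, 11^2≡13, 11^3≡17, 11^4≡7, 11^5≡5, 11^6≡1. Order = 6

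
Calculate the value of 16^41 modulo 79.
By repeated squaring (mod 79): 16^{1}≡16, 16^{2}≡19, 16^{4}≡45, 16^{8}≡50, 16^{16}≡51, 16^{32}≡73. Then 16^{41} = 16^{32+8+1} ≡ 73 × 50 × 16 ≡ 19 (mod 79)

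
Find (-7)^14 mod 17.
By repeated squaring mod 17: (-7)^{1}≡10, (-7)^{2}≡15, (-7)^{4}≡4, (-7)^{8}≡16. Then (-7)^{14} = (-7)^{8+4+2} ≡ 16 × 4 × 15 ≡ 8 mod 17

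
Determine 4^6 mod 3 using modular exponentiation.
Using Fermat: 4^{2} ≡ 1 (mod 3). 6 ≡ 0 (mod 2). So 4^{6} ≡ 4^{0} ≡ 1 (mod 3)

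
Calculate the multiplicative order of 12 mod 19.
Powers of 12 mod 19: 12^1≡12, 12^2≡11, 12^3≡18, 12^4≡7, 12^5≡8, 12^6≡1. So the order of 12 is 6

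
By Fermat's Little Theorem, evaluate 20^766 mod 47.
By Fermat: 20^{46} ≡ 1 (mod 47). 766 ≡ 30 (mod 46). So 20^{766} ≡ 20^{30} ≡ 21 (mod 47)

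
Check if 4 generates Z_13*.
4^{6} ≡ 1 (mod 13) and 6 < 12, so ord_13(4) = 6 ≠ 12 and 4 is not a primitive root.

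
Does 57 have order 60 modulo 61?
57^{15} ≡ 1 (mod 61) and 15 < 60, so ord_61(57) = 15 ≠ 60 and 57 is not a primitive root.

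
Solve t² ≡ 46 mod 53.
The square roots of 46 mod 53 are 24 and 29. Verify: 24² = 576 ≡ 46 mod 53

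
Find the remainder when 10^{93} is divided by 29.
By Fermat: 10^{28} ≡ 1 mod 29. 93 = 3×28 + 9. So 10^{93} ≡ 10^{9} ≡ 18 mod 29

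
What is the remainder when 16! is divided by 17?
By Wilson's theorem, (16)! ≡ -1 ≡ 16 mod 17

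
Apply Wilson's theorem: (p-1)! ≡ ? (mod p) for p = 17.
By Wilson's theorem, (16)! ≡ -1 ≡ 16 mod 17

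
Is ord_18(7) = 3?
Powers of 7 mod 18: 7^1≡7, 7^2≡13, 7^3≡1. First k with 7^k≡1 is k=3. Yes, ord_18(7) = 3.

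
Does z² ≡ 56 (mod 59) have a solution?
By Euler's criterion: 56^{29} ≡ 58 (mod 59). Since this equals -1 (≡ 58), 56 is not a QR.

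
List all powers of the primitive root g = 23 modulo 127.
23^1, 23^2, ..., 23^{126} mod 127: [23, 21, 102, 60, 110, 117, 24, 44, 123, 35, 43, 100, 14, 68, 40, 31, 78, 16, 114, 82, 108, 71, 109, 94, 3, 69, 63, 52, 53, 76, 97, 72, 5, 115, 105, 2, 46, 42, 77, 120, 93, 107, 48, 88, 119, 70, 86, 73, 28, 9, 80, 62, 29, 32, 101, 37, 89, 15, 91, 61, 6, 11, 126, 104, 106, 25, 67, 17, 10, 103, 83, 4, 92, 84, 27, 113, 59, 87, 96, 49, 111, 13, 45, 19, 56, 18, 33, 124, 58, 64, 75, 74, 51, 30, 55, 122, 12, 22, 125, 81, 85, 50, 7, 34, 20, 79, 39, 8, 57, 41, 54, 99, 118, 47, 65, 98, 95, 26, 90, 38, 112, 36, 66, 121, 116, 1]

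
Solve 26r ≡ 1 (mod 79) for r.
Since 79 is prime, by Fermat 26^(-1) ≡ 26^{77} ≡ 76 (mod 79). Verify: 26 × 76 = 1976 ≡ 1 (mod 79)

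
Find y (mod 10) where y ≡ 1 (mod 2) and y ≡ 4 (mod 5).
M = 2 × 5 = 10. M₁ = 5, y₁ ≡ 1 (mod 2). M₂ = 2, y₂ ≡ 3 (mod 5). y = 1×5×1 + 4×2×3 ≡ 9 (mod 10)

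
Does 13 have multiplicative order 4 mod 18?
Powers of 13 mod 18: 13^1≡13, 13^2≡7, 13^3≡1. Already 13^3≡1, so the order is 3 < 4. No, the actual order is 3.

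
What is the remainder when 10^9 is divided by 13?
By repeated squaring (mod 13): 10^{1}≡10, 10^{2}≡9, 10^{4}≡3, 10^{8}≡9. Then 10^{9} = 10^{8+1} ≡ 9 × 10 ≡ 12 (mod 13)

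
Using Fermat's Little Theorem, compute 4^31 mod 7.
By Fermat: 4^{6} ≡ 1 mod 7. 31 = 5×6 + 1. So 4^{31} ≡ 4^{1} ≡ 4 mod 7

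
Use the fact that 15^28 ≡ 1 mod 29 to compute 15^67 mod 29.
By Fermat: 15^{28} ≡ 1 mod 29. 67 = 2×28 + 11. So 15^{67} ≡ 15^{11} ≡ 21 mod 29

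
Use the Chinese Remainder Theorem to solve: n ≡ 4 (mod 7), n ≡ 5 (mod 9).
M = 7 × 9 = 63. M₁ = 9, y₁ ≡ 4 (mod 7). M₂ = 7, y₂ ≡ 4 (mod 9). n = 4×9×4 + 5×7×4 ≡ 32 (mod 63)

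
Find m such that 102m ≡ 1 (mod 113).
Since 113 is prime, by Fermat 102^(-1) ≡ 102^{111} ≡ 41 (mod 113). Verify: 102 × 41 = 4182 ≡ 1 (mod 113)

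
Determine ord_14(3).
Powers of 3 mod 14: 3^1≡3, 3^2≡9, 3^3≡13, 3^4≡11, 3^5≡5, 3^6≡1. So the order of 3 is 6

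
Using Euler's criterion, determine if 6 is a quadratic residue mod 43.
By Euler's criterion: 6^{21} ≡ 1 (mod 43). Since this equals 1, 6 is a QR.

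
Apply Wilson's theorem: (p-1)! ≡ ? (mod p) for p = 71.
By Wilson's theorem, (70)! ≡ -1 ≡ 70 (mod 71)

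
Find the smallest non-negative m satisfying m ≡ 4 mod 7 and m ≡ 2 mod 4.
M = 7 × 4 = 28. M₁ = 4, y₁ ≡ 2 mod 7. M₂ = 7, y₂ ≡ 3 mod 4. m = 4×4×2 + 2×7×3 ≡ 18 mod 28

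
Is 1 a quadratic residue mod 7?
By Euler's criterion: 1^{3} ≡ 1 (mod 7). Since this equals 1, 1 is a QR.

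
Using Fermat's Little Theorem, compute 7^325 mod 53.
By Fermat: 7^{52} ≡ 1 mod 53. 325 ≡ 13 mod 52. So 7^{325} ≡ 7^{13} ≡ 52 mod 53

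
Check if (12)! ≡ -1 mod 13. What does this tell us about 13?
(12)! mod 13 = 12. Since this equals -1 mod 13, Wilson confirms 13 is prime.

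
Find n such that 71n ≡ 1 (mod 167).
Since 167 is prime, by Fermat 71^(-1) ≡ 71^{165} ≡ 40 (mod 167). Verify: 71 × 40 = 2840 ≡ 1 (mod 167)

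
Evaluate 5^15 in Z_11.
Using Fermat: 5^{10} ≡ 1 (mod 11). 15 ≡ 5 (mod 10). So 5^{15} ≡ 5^{5} ≡ 1 (mod 11)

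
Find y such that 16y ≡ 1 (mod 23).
Since 23 is prime, by Fermat 16^(-1) ≡ 16^{21} ≡ 13 (mod 23). Verify: 16 × 13 = 208 ≡ 1 (mod 23)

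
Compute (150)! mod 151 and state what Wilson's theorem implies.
(150)! mod 151 = 150. Since this equals -1 mod 151, Wilson confirms 151 is prime.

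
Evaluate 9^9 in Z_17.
By repeated squaring mod 17: 9^{1}≡9, 9^{2}≡13, 9^{4}≡16, 9^{8}≡1. Then 9^{9} = 9^{8+1} ≡ 1 × 9 ≡ 9 mod 17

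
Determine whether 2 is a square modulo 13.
By Euler's criterion: 2^{6} ≡ 12 mod 13. Since this equals -1 (≡ 12), 2 is not a QR.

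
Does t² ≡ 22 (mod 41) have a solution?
By Euler's criterion: 22^{20} ≡ 40 (mod 41). Since this equals -1 (≡ 40), 22 is not a QR.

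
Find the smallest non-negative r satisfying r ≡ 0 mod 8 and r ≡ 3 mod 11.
M = 8 × 11 = 88. M₁ = 11, y₁ ≡ 3 mod 8. M₂ = 8, y₂ ≡ 7 mod 11. r = 0×11×3 + 3×8×7 ≡ 80 mod 88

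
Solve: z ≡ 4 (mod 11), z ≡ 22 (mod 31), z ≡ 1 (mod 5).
M = 11 × 31 × 5 = 1705. M₁ = 155, y₁ ≡ 1 (mod 11). M₂ = 55, y₂ ≡ 22 (mod 31). M₃ = 341, y₃ ≡ 1 (mod 5). z = 4×155×1 + 22×55×22 + 1×341×1 ≡ 301 (mod 1705)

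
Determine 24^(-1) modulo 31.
Since 31 is prime, by Fermat 24^(-1) ≡ 24^{29} ≡ 22 (mod 31). Verify: 24 × 22 = 528 ≡ 1 (mod 31)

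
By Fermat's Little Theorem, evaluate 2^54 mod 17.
By Fermat: 2^{16} ≡ 1 mod 17. 54 = 3×16 + 6. So 2^{54} ≡ 2^{6} ≡ 13 mod 17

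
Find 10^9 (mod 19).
By repeated squaring (mod 19): 10^{1}≡10, 10^{2}≡5, 10^{4}≡6, 10^{8}≡17. Then 10^{9} = 10^{8+1} ≡ 17 × 10 ≡ 18 (mod 19)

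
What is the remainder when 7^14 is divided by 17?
By repeated squaring mod 17: 7^{1}≡7, 7^{2}≡15, 7^{4}≡4, 7^{8}≡16. Then 7^{14} = 7^{8+4+2} ≡ 16 × 4 × 15 ≡ 8 mod 17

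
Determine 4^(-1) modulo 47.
Since 47 is prime, by Fermat 4^(-1) ≡ 4^{45} ≡ 12 (mod 47). Verify: 4 × 12 = 48 ≡ 1 (mod 47)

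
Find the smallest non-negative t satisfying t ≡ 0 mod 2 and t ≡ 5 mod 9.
M = 2 × 9 = 18. M₁ = 9, y₁ ≡ 1 mod 2. M₂ = 2, y₂ ≡ 5 mod 9. t = 0×9×1 + 5×2×5 ≡ 14 mod 18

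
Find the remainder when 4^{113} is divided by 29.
By Fermat: 4^{28} ≡ 1 mod 29. 113 = 4×28 + 1. So 4^{113} ≡ 4^{1} ≡ 4 mod 29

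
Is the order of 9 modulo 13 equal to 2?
Powers of 9 mod 13: 9^1≡9, 9^2≡3, 9^3≡1. 9^2≡3≢1, so ord ≠ 2. No, the actual order is 3.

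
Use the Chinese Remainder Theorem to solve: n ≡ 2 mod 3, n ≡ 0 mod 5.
M = 3 × 5 = 15. M₁ = 5, y₁ ≡ 2 mod 3. M₂ = 3, y₂ ≡ 2 mod 5. n = 2×5×2 + 0×3×2 ≡ 5 mod 15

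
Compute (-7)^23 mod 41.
By repeated squaring mod 41: (-7)^{1}≡34, (-7)^{2}≡8, (-7)^{4}≡23, (-7)^{8}≡37, (-7)^{16}≡16. Then (-7)^{23} = (-7)^{16+4+2+1} ≡ 16 × 23 × 8 × 34 ≡ 15 mod 41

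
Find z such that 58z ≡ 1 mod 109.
Since 109 is prime, by Fermat 58^(-1) ≡ 58^{107} ≡ 47 mod 109. Verify: 58 × 47 = 2726 ≡ 1 mod 109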